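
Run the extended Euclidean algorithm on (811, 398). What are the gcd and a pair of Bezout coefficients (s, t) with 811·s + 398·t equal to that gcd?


Euclidean algorithm on (811, 398) — divide until remainder is 0:
  811 = 2 · 398 + 15
  398 = 26 · 15 + 8
  15 = 1 · 8 + 7
  8 = 1 · 7 + 1
  7 = 7 · 1 + 0
gcd(811, 398) = 1.
Track Bezout coefficients alongside the remainders: start with r₀ = 811 = a·1 + b·0 (s = 1, t = 0) and r₁ = 398 = a·0 + b·1 (s = 0, t = 1); each new remainder r_{k+1} = r_{k-1} − q_k·r_k inherits s_{k+1} = s_{k-1} − q_k·s_k, t_{k+1} = t_{k-1} − q_k·t_k, so r_k = a·s_k + b·t_k at every step:
  q = 2: r = 15, s = 1 − 2·0 = 1, t = 0 − 2·1 = -2  (check: 811·1 + 398·(-2) = 15)
  q = 26: r = 8, s = 0 − 26·1 = -26, t = 1 − 26·(-2) = 53  (check: 811·(-26) + 398·53 = 8)
  q = 1: r = 7, s = 1 − 1·(-26) = 27, t = -2 − 1·53 = -55  (check: 811·27 + 398·(-55) = 7)
  q = 1: r = 1, s = -26 − 1·27 = -53, t = 53 − 1·(-55) = 108  (check: 811·(-53) + 398·108 = 1)
The row with r = 1 (the gcd) gives the Bezout coefficients s = -53, t = 108.
Result: 811 · (-53) + 398 · (108) = 1.

gcd(811, 398) = 1; s = -53, t = 108 (check: 811·(-53) + 398·108 = 1).


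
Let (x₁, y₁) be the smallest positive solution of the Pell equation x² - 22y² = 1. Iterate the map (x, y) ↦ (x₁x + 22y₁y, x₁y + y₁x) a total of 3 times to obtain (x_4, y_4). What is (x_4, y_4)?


Step 1: Find the fundamental solution (x₁, y₁) of x² - 22y² = 1.
  Expand √22 as a continued fraction. a₀ = ⌊√22⌋ = 4; iterate m_{k+1} = d_k·a_k − m_k, d_{k+1} = (22 − m_{k+1}²)/d_k, a_{k+1} = ⌊(a₀ + m_{k+1})/d_{k+1}⌋ (starting m₀ = 0, d₀ = 1), with convergents p_k = a_k·p_{k-1} + p_{k-2}, q_k = a_k·q_{k-1} + q_{k-2} (p₋₁ = 1, q₋₁ = 0):
  k = 0: a₀ = 4; p₀/q₀ = 4/1; p₀² − 22·q₀² = 16 − 22 = -6.
  k = 1: m = 4, d = 6, a = ⌊(4 + 4)/6⌋ = 1; p/q = (1·4 + 1)/(1·1 + 0) = 5/1; p² − 22·q² = 25 − 22 = 3.
  k = 2: m = 2, d = 3, a = ⌊(4 + 2)/3⌋ = 2; p/q = (2·5 + 4)/(2·1 + 1) = 14/3; p² − 22·q² = 196 − 198 = -2.
  k = 3: m = 4, d = 2, a = ⌊(4 + 4)/2⌋ = 4; p/q = (4·14 + 5)/(4·3 + 1) = 61/13; p² − 22·q² = 3721 − 3718 = 3.
  k = 4: m = 4, d = 3, a = ⌊(4 + 4)/3⌋ = 2; p/q = (2·61 + 14)/(2·13 + 3) = 136/29; p² − 22·q² = 18496 − 18502 = -6.
  k = 5: m = 2, d = 6, a = ⌊(4 + 2)/6⌋ = 1; p/q = (1·136 + 61)/(1·29 + 13) = 197/42; p² − 22·q² = 38809 − 38808 = 1.
  The first convergent with p² − 22·q² = 1 gives the fundamental solution (x₁, y₁) = (197, 42).
Step 2: Apply the recurrence (x_{n+1}, y_{n+1}) = (x₁x_n + 22y₁y_n, x₁y_n + y₁x_n) repeatedly.
  From (x_1, y_1) = (197, 42): x_2 = 197·197 + 22·42·42 = 77617; y_2 = 197·42 + 42·197 = 16548.
  From (x_2, y_2) = (77617, 16548): x_3 = 197·77617 + 22·42·16548 = 30580901; y_3 = 197·16548 + 42·77617 = 6519870.
  From (x_3, y_3) = (30580901, 6519870): x_4 = 197·30580901 + 22·42·6519870 = 12048797377; y_4 = 197·6519870 + 42·30580901 = 2568812232.
Step 3: Verify x_4² - 22·y_4² = 145173518232002080129 - 145173518232002080128 = 1 (should be 1). ✓

(x_1, y_1) = (197, 42); (x_4, y_4) = (12048797377, 2568812232).


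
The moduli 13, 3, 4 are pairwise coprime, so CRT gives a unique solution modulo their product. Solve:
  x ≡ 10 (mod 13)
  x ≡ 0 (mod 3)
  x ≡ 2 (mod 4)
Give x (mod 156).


Moduli 13, 3, 4 are pairwise coprime; by CRT there is a unique solution modulo M = 13 · 3 · 4 = 156.
Solve pairwise, accumulating the modulus:
  Start with x ≡ 10 (mod 13).
  Combine with x ≡ 0 (mod 3): since gcd(13, 3) = 1, we get a unique residue mod 39.
    Write x = 10 + 13·t and substitute into x ≡ 0 (mod 3): 13·t ≡ 0 − 10 = -10 (mod 3).
    Reduce coefficients mod 3: 1·t ≡ 2 (mod 3).
    So t ≡ 2 (mod 3).
    Then x = 10 + 13·2 = 36, valid modulo lcm(13, 3) = 39: x ≡ 36 (mod 39).
  Combine with x ≡ 2 (mod 4): since gcd(39, 4) = 1, we get a unique residue mod 156.
    Write x = 36 + 39·t and substitute into x ≡ 2 (mod 4): 39·t ≡ 2 − 36 = -34 (mod 4).
    Reduce coefficients mod 4: 3·t ≡ 2 (mod 4).
    The inverse of 3 mod 4 is 3 (since 3·3 = 9 = 2·4 + 1), so t ≡ 3·2 = 6 ≡ 2 (mod 4).
    Then x = 36 + 39·2 = 114, valid modulo lcm(39, 4) = 156: x ≡ 114 (mod 156).
Verify: 114 mod 13 = 10 ✓, 114 mod 3 = 0 ✓, 114 mod 4 = 2 ✓.

x ≡ 114 (mod 156).


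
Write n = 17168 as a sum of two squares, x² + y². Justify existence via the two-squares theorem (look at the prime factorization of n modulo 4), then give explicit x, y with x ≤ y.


Step 1: Factor n = 17168 = 2^4 · 29 · 37.
Step 2: Check the mod-4 condition on each prime factor: 2 = 2 (special); 29 ≡ 1 (mod 4), exponent 1; 37 ≡ 1 (mod 4), exponent 1.
All primes ≡ 3 (mod 4) appear to even exponent (or don't appear), so by the two-squares theorem n IS expressible as a sum of two squares.
Step 3: Build a representation. Group n = k² · m with k = 4 and m = 29 · 37 = 1073 (a product of primes ≡ 1 (mod 4)); a representation of m scales to one of n via (k·x)² + (k·y)² = k²(x² + y²). Each prime p ≡ 1 (mod 4) is itself a sum of two squares; find a² by testing p − a² for a perfect square:
  29: 29 − 1² = 28, 29 − 2² = 25 = 5² ⇒ 29 = 2² + 5².
  37: 37 − 1² = 36 = 6² ⇒ 37 = 1² + 6².
  Combine using the Brahmagupta–Fibonacci identity (a² + b²)(c² + d²) = (ac − bd)² + (ad + bc)² = (ac + bd)² + (ad − bc)²:
  29 · 37 = 1073: from (2² + 5²)(1² + 6²), take (2·1 − 5·6, 2·6 + 5·1) = (2 − 30, 12 + 5) = (-28, 17); dropping signs (only squares matter) gives (28, 17); check 28² + 17² = 784 + 289 = 1073 ✓.
  Scale by k = 4: (4·28, 4·17) = (112, 68).
Step 4: Order so x ≤ y and verify: 68² + 112² = 4624 + 12544 = 17168 = n. ✓

n = 17168 = 68² + 112² (one valid representation with x ≤ y).


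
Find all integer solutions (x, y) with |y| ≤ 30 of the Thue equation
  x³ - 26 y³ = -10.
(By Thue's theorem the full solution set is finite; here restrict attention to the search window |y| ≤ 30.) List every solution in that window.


The equation is x³ - 26y³ = -10. For fixed y, x³ = 26·y³ − 10, so a solution requires the RHS to be a perfect cube.
Strategy: iterate y from -30 to 30, compute RHS = 26·y³ − 10, and check whether it is a (positive or negative) perfect cube.
Check small values of y:
  y = 0: RHS = -10 is not a perfect cube.
  y = 1: RHS = 16 is not a perfect cube.
  y = -1: RHS = -36 is not a perfect cube.
  y = 2: RHS = 198 is not a perfect cube.
  y = -2: RHS = -218 is not a perfect cube.
  y = 3: RHS = 692 is not a perfect cube.
  y = -3: RHS = -712 is not a perfect cube.
Continuing the search up to |y| = 30 finds no solutions either.
No (x, y) in the scanned range satisfies the equation.

No integer solutions with |y| ≤ 30.


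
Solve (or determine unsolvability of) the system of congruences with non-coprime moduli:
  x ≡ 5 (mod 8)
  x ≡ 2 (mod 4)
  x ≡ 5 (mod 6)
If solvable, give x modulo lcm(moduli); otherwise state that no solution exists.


Moduli 8, 4, 6 are not pairwise coprime, so CRT works modulo lcm(m_i) when all pairwise compatibility conditions hold.
Pairwise compatibility: gcd(m_i, m_j) must divide a_i - a_j for every pair.
Merge one congruence at a time:
  Start: x ≡ 5 (mod 8).
  Combine with x ≡ 2 (mod 4): gcd(8, 4) = 4, and 2 - 5 = -3 is NOT divisible by 4.
    ⇒ system is inconsistent (no integer solution).

No solution (the system is inconsistent).


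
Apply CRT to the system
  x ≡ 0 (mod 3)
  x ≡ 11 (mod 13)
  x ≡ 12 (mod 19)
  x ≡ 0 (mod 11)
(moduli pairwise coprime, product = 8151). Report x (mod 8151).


Product of moduli M = 3 · 13 · 19 · 11 = 8151.
Merge one congruence at a time:
  Start: x ≡ 0 (mod 3).
  Combine with x ≡ 11 (mod 13); new modulus lcm = 39.
    Write x = 0 + 3·t and substitute into x ≡ 11 (mod 13): 3·t ≡ 11 − 0 = 11 (mod 13).
    The inverse of 3 mod 13 is 9 (since 3·9 = 27 = 2·13 + 1), so t ≡ 9·11 = 99 ≡ 8 (mod 13).
    Then x = 0 + 3·8 = 24, valid modulo lcm(3, 13) = 39: x ≡ 24 (mod 39).
  Combine with x ≡ 12 (mod 19); new modulus lcm = 741.
    Write x = 24 + 39·t and substitute into x ≡ 12 (mod 19): 39·t ≡ 12 − 24 = -12 (mod 19).
    Reduce coefficients mod 19: 1·t ≡ 7 (mod 19).
    So t ≡ 7 (mod 19).
    Then x = 24 + 39·7 = 297, valid modulo lcm(39, 19) = 741: x ≡ 297 (mod 741).
  Combine with x ≡ 0 (mod 11); new modulus lcm = 8151.
    Write x = 297 + 741·t and substitute into x ≡ 0 (mod 11): 741·t ≡ 0 − 297 = -297 (mod 11).
    Reduce coefficients mod 11: 4·t ≡ 0 (mod 11).
    The inverse of 4 mod 11 is 3 (since 4·3 = 12 = 1·11 + 1), so t ≡ 3·0 = 0 ≡ 0 (mod 11).
    Then x = 297 + 741·0 = 297, valid modulo lcm(741, 11) = 8151: x ≡ 297 (mod 8151).
Verify against each original: 297 mod 3 = 0, 297 mod 13 = 11, 297 mod 19 = 12, 297 mod 11 = 0.

x ≡ 297 (mod 8151).


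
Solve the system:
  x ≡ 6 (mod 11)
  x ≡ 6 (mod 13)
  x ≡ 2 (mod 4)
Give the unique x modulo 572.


Moduli 11, 13, 4 are pairwise coprime; by CRT there is a unique solution modulo M = 11 · 13 · 4 = 572.
Solve pairwise, accumulating the modulus:
  Start with x ≡ 6 (mod 11).
  Combine with x ≡ 6 (mod 13): since gcd(11, 13) = 1, we get a unique residue mod 143.
    Write x = 6 + 11·t and substitute into x ≡ 6 (mod 13): 11·t ≡ 6 − 6 = 0 (mod 13).
    The inverse of 11 mod 13 is 6 (since 11·6 = 66 = 5·13 + 1), so t ≡ 6·0 = 0 ≡ 0 (mod 13).
    Then x = 6 + 11·0 = 6, valid modulo lcm(11, 13) = 143: x ≡ 6 (mod 143).
  Combine with x ≡ 2 (mod 4): since gcd(143, 4) = 1, we get a unique residue mod 572.
    Write x = 6 + 143·t and substitute into x ≡ 2 (mod 4): 143·t ≡ 2 − 6 = -4 (mod 4).
    Reduce coefficients mod 4: 3·t ≡ 0 (mod 4).
    The inverse of 3 mod 4 is 3 (since 3·3 = 9 = 2·4 + 1), so t ≡ 3·0 = 0 ≡ 0 (mod 4).
    Then x = 6 + 143·0 = 6, valid modulo lcm(143, 4) = 572: x ≡ 6 (mod 572).
Verify: 6 mod 11 = 6 ✓, 6 mod 13 = 6 ✓, 6 mod 4 = 2 ✓.

x ≡ 6 (mod 572).


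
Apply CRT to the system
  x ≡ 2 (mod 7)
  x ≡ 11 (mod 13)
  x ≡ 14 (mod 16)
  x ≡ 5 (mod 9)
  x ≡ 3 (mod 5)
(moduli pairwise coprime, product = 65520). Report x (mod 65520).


Product of moduli M = 7 · 13 · 16 · 9 · 5 = 65520.
Merge one congruence at a time:
  Start: x ≡ 2 (mod 7).
  Combine with x ≡ 11 (mod 13); new modulus lcm = 91.
    Write x = 2 + 7·t and substitute into x ≡ 11 (mod 13): 7·t ≡ 11 − 2 = 9 (mod 13).
    The inverse of 7 mod 13 is 2 (since 7·2 = 14 = 1·13 + 1), so t ≡ 2·9 = 18 ≡ 5 (mod 13).
    Then x = 2 + 7·5 = 37, valid modulo lcm(7, 13) = 91: x ≡ 37 (mod 91).
  Combine with x ≡ 14 (mod 16); new modulus lcm = 1456.
    Write x = 37 + 91·t and substitute into x ≡ 14 (mod 16): 91·t ≡ 14 − 37 = -23 (mod 16).
    Reduce coefficients mod 16: 11·t ≡ 9 (mod 16).
    The inverse of 11 mod 16 is 3 (since 11·3 = 33 = 2·16 + 1), so t ≡ 3·9 = 27 ≡ 11 (mod 16).
    Then x = 37 + 91·11 = 1038, valid modulo lcm(91, 16) = 1456: x ≡ 1038 (mod 1456).
  Combine with x ≡ 5 (mod 9); new modulus lcm = 13104.
    Write x = 1038 + 1456·t and substitute into x ≡ 5 (mod 9): 1456·t ≡ 5 − 1038 = -1033 (mod 9).
    Reduce coefficients mod 9: 7·t ≡ 2 (mod 9).
    The inverse of 7 mod 9 is 4 (since 7·4 = 28 = 3·9 + 1), so t ≡ 4·2 = 8 ≡ 8 (mod 9).
    Then x = 1038 + 1456·8 = 12686, valid modulo lcm(1456, 9) = 13104: x ≡ 12686 (mod 13104).
  Combine with x ≡ 3 (mod 5); new modulus lcm = 65520.
    Write x = 12686 + 13104·t and substitute into x ≡ 3 (mod 5): 13104·t ≡ 3 − 12686 = -12683 (mod 5).
    Reduce coefficients mod 5: 4·t ≡ 2 (mod 5).
    The inverse of 4 mod 5 is 4 (since 4·4 = 16 = 3·5 + 1), so t ≡ 4·2 = 8 ≡ 3 (mod 5).
    Then x = 12686 + 13104·3 = 51998, valid modulo lcm(13104, 5) = 65520: x ≡ 51998 (mod 65520).
Verify against each original: 51998 mod 7 = 2, 51998 mod 13 = 11, 51998 mod 16 = 14, 51998 mod 9 = 5, 51998 mod 5 = 3.

x ≡ 51998 (mod 65520).


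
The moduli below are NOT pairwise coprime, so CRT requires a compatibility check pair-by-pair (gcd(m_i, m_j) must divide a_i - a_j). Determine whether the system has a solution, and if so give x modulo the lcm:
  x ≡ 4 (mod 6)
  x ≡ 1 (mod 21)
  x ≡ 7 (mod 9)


Moduli 6, 21, 9 are not pairwise coprime, so CRT works modulo lcm(m_i) when all pairwise compatibility conditions hold.
Pairwise compatibility: gcd(m_i, m_j) must divide a_i - a_j for every pair.
Merge one congruence at a time:
  Start: x ≡ 4 (mod 6).
  Combine with x ≡ 1 (mod 21): gcd(6, 21) = 3; 1 - 4 = -3, which IS divisible by 3, so compatible.
    Write x = 4 + 6·t and substitute into x ≡ 1 (mod 21): 6·t ≡ 1 − 4 = -3 (mod 21).
    Divide the congruence (and modulus) by g = 3: 2·t ≡ -1 (mod 7).
    Reduce coefficients mod 7: 2·t ≡ 6 (mod 7).
    The inverse of 2 mod 7 is 4 (since 2·4 = 8 = 1·7 + 1), so t ≡ 4·6 = 24 ≡ 3 (mod 7).
    Then x = 4 + 6·3 = 22, valid modulo lcm(6, 21) = 42: x ≡ 22 (mod 42).
  Combine with x ≡ 7 (mod 9): gcd(42, 9) = 3; 7 - 22 = -15, which IS divisible by 3, so compatible.
    Write x = 22 + 42·t and substitute into x ≡ 7 (mod 9): 42·t ≡ 7 − 22 = -15 (mod 9).
    Divide the congruence (and modulus) by g = 3: 14·t ≡ -5 (mod 3).
    Reduce coefficients mod 3: 2·t ≡ 1 (mod 3).
    The inverse of 2 mod 3 is 2 (since 2·2 = 4 = 1·3 + 1), so t ≡ 2·1 = 2 ≡ 2 (mod 3).
    Then x = 22 + 42·2 = 106, valid modulo lcm(42, 9) = 126: x ≡ 106 (mod 126).
Verify: 106 mod 6 = 4, 106 mod 21 = 1, 106 mod 9 = 7.

x ≡ 106 (mod 126).


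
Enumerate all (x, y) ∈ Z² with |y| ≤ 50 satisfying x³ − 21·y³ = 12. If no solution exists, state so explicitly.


The equation is x³ - 21y³ = 12. For fixed y, x³ = 21·y³ + 12, so a solution requires the RHS to be a perfect cube.
Strategy: iterate y from -50 to 50, compute RHS = 21·y³ + 12, and check whether it is a (positive or negative) perfect cube.
Check small values of y:
  y = 0: RHS = 12 is not a perfect cube.
  y = 1: RHS = 33 is not a perfect cube.
  y = -1: RHS = -9 is not a perfect cube.
  y = 2: RHS = 180 is not a perfect cube.
  y = -2: RHS = -156 is not a perfect cube.
  y = 3: RHS = 579 is not a perfect cube.
  y = -3: RHS = -555 is not a perfect cube.
Continuing the search up to |y| = 50 finds no solutions either.
No (x, y) in the scanned range satisfies the equation.

No integer solutions with |y| ≤ 50.


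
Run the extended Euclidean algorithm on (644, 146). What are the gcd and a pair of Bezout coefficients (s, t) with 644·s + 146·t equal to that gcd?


Euclidean algorithm on (644, 146) — divide until remainder is 0:
  644 = 4 · 146 + 60
  146 = 2 · 60 + 26
  60 = 2 · 26 + 8
  26 = 3 · 8 + 2
  8 = 4 · 2 + 0
gcd(644, 146) = 2.
Track Bezout coefficients alongside the remainders: start with r₀ = 644 = a·1 + b·0 (s = 1, t = 0) and r₁ = 146 = a·0 + b·1 (s = 0, t = 1); each new remainder r_{k+1} = r_{k-1} − q_k·r_k inherits s_{k+1} = s_{k-1} − q_k·s_k, t_{k+1} = t_{k-1} − q_k·t_k, so r_k = a·s_k + b·t_k at every step:
  q = 4: r = 60, s = 1 − 4·0 = 1, t = 0 − 4·1 = -4  (check: 644·1 + 146·(-4) = 60)
  q = 2: r = 26, s = 0 − 2·1 = -2, t = 1 − 2·(-4) = 9  (check: 644·(-2) + 146·9 = 26)
  q = 2: r = 8, s = 1 − 2·(-2) = 5, t = -4 − 2·9 = -22  (check: 644·5 + 146·(-22) = 8)
  q = 3: r = 2, s = -2 − 3·5 = -17, t = 9 − 3·(-22) = 75  (check: 644·(-17) + 146·75 = 2)
The row with r = 2 (the gcd) gives the Bezout coefficients s = -17, t = 75.
Result: 644 · (-17) + 146 · (75) = 2.

gcd(644, 146) = 2; s = -17, t = 75 (check: 644·(-17) + 146·75 = 2).


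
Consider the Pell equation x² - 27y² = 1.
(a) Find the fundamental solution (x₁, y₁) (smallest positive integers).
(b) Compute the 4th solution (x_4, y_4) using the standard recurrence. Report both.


Step 1: Find the fundamental solution (x₁, y₁) of x² - 27y² = 1.
  Expand √27 as a continued fraction. a₀ = ⌊√27⌋ = 5; iterate m_{k+1} = d_k·a_k − m_k, d_{k+1} = (27 − m_{k+1}²)/d_k, a_{k+1} = ⌊(a₀ + m_{k+1})/d_{k+1}⌋ (starting m₀ = 0, d₀ = 1), with convergents p_k = a_k·p_{k-1} + p_{k-2}, q_k = a_k·q_{k-1} + q_{k-2} (p₋₁ = 1, q₋₁ = 0):
  k = 0: a₀ = 5; p₀/q₀ = 5/1; p₀² − 27·q₀² = 25 − 27 = -2.
  k = 1: m = 5, d = 2, a = ⌊(5 + 5)/2⌋ = 5; p/q = (5·5 + 1)/(5·1 + 0) = 26/5; p² − 27·q² = 676 − 675 = 1.
  The first convergent with p² − 27·q² = 1 gives the fundamental solution (x₁, y₁) = (26, 5).
Step 2: Apply the recurrence (x_{n+1}, y_{n+1}) = (x₁x_n + 27y₁y_n, x₁y_n + y₁x_n) repeatedly.
  From (x_1, y_1) = (26, 5): x_2 = 26·26 + 27·5·5 = 1351; y_2 = 26·5 + 5·26 = 260.
  From (x_2, y_2) = (1351, 260): x_3 = 26·1351 + 27·5·260 = 70226; y_3 = 26·260 + 5·1351 = 13515.
  From (x_3, y_3) = (70226, 13515): x_4 = 26·70226 + 27·5·13515 = 3650401; y_4 = 26·13515 + 5·70226 = 702520.
Step 3: Verify x_4² - 27·y_4² = 13325427460801 - 13325427460800 = 1 (should be 1). ✓

(x_1, y_1) = (26, 5); (x_4, y_4) = (3650401, 702520).


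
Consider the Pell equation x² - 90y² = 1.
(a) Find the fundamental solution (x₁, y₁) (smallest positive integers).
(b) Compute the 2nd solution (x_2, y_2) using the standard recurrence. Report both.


Step 1: Find the fundamental solution (x₁, y₁) of x² - 90y² = 1.
  Expand √90 as a continued fraction. a₀ = ⌊√90⌋ = 9; iterate m_{k+1} = d_k·a_k − m_k, d_{k+1} = (90 − m_{k+1}²)/d_k, a_{k+1} = ⌊(a₀ + m_{k+1})/d_{k+1}⌋ (starting m₀ = 0, d₀ = 1), with convergents p_k = a_k·p_{k-1} + p_{k-2}, q_k = a_k·q_{k-1} + q_{k-2} (p₋₁ = 1, q₋₁ = 0):
  k = 0: a₀ = 9; p₀/q₀ = 9/1; p₀² − 90·q₀² = 81 − 90 = -9.
  k = 1: m = 9, d = 9, a = ⌊(9 + 9)/9⌋ = 2; p/q = (2·9 + 1)/(2·1 + 0) = 19/2; p² − 90·q² = 361 − 360 = 1.
  The first convergent with p² − 90·q² = 1 gives the fundamental solution (x₁, y₁) = (19, 2).
Step 2: Apply the recurrence (x_{n+1}, y_{n+1}) = (x₁x_n + 90y₁y_n, x₁y_n + y₁x_n) repeatedly.
  From (x_1, y_1) = (19, 2): x_2 = 19·19 + 90·2·2 = 721; y_2 = 19·2 + 2·19 = 76.
Step 3: Verify x_2² - 90·y_2² = 519841 - 519840 = 1 (should be 1). ✓

(x_1, y_1) = (19, 2); (x_2, y_2) = (721, 76).


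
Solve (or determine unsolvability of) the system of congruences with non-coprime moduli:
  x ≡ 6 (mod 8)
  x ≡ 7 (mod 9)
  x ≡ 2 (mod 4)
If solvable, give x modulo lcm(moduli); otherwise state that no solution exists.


Moduli 8, 9, 4 are not pairwise coprime, so CRT works modulo lcm(m_i) when all pairwise compatibility conditions hold.
Pairwise compatibility: gcd(m_i, m_j) must divide a_i - a_j for every pair.
Merge one congruence at a time:
  Start: x ≡ 6 (mod 8).
  Combine with x ≡ 7 (mod 9): gcd(8, 9) = 1; 7 - 6 = 1, which IS divisible by 1, so compatible.
    Write x = 6 + 8·t and substitute into x ≡ 7 (mod 9): 8·t ≡ 7 − 6 = 1 (mod 9).
    The inverse of 8 mod 9 is 8 (since 8·8 = 64 = 7·9 + 1), so t ≡ 8·1 = 8 ≡ 8 (mod 9).
    Then x = 6 + 8·8 = 70, valid modulo lcm(8, 9) = 72: x ≡ 70 (mod 72).
  Combine with x ≡ 2 (mod 4): gcd(72, 4) = 4; 2 - 70 = -68, which IS divisible by 4, so compatible.
    Write x = 70 + 72·t and substitute into x ≡ 2 (mod 4): 72·t ≡ 2 − 70 = -68 (mod 4).
    Divide the congruence (and modulus) by g = 4: 18·t ≡ -17 (mod 1).
    Modulo 1 every t works; take t = 0.
    Then x = 70 + 72·0 = 70, valid modulo lcm(72, 4) = 72: x ≡ 70 (mod 72).
Verify: 70 mod 8 = 6, 70 mod 9 = 7, 70 mod 4 = 2.

x ≡ 70 (mod 72).


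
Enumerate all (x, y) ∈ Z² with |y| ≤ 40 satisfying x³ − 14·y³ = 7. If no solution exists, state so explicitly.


The equation is x³ - 14y³ = 7. For fixed y, x³ = 14·y³ + 7, so a solution requires the RHS to be a perfect cube.
Strategy: iterate y from -40 to 40, compute RHS = 14·y³ + 7, and check whether it is a (positive or negative) perfect cube.
Check small values of y:
  y = 0: RHS = 7 is not a perfect cube.
  y = 1: RHS = 21 is not a perfect cube.
  y = -1: RHS = -7 is not a perfect cube.
  y = 2: RHS = 119 is not a perfect cube.
  y = -2: RHS = -105 is not a perfect cube.
  y = 3: RHS = 385 is not a perfect cube.
  y = -3: RHS = -371 is not a perfect cube.
Continuing the search up to |y| = 40 finds no solutions either.
No (x, y) in the scanned range satisfies the equation.

No integer solutions with |y| ≤ 40.


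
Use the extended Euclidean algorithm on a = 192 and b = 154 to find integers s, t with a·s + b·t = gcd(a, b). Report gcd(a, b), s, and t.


Euclidean algorithm on (192, 154) — divide until remainder is 0:
  192 = 1 · 154 + 38
  154 = 4 · 38 + 2
  38 = 19 · 2 + 0
gcd(192, 154) = 2.
Track Bezout coefficients alongside the remainders: start with r₀ = 192 = a·1 + b·0 (s = 1, t = 0) and r₁ = 154 = a·0 + b·1 (s = 0, t = 1); each new remainder r_{k+1} = r_{k-1} − q_k·r_k inherits s_{k+1} = s_{k-1} − q_k·s_k, t_{k+1} = t_{k-1} − q_k·t_k, so r_k = a·s_k + b·t_k at every step:
  q = 1: r = 38, s = 1 − 1·0 = 1, t = 0 − 1·1 = -1  (check: 192·1 + 154·(-1) = 38)
  q = 4: r = 2, s = 0 − 4·1 = -4, t = 1 − 4·(-1) = 5  (check: 192·(-4) + 154·5 = 2)
The row with r = 2 (the gcd) gives the Bezout coefficients s = -4, t = 5.
Result: 192 · (-4) + 154 · (5) = 2.

gcd(192, 154) = 2; s = -4, t = 5 (check: 192·(-4) + 154·5 = 2).


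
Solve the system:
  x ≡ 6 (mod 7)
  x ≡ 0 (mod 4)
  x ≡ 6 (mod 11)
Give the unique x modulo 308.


Moduli 7, 4, 11 are pairwise coprime; by CRT there is a unique solution modulo M = 7 · 4 · 11 = 308.
Solve pairwise, accumulating the modulus:
  Start with x ≡ 6 (mod 7).
  Combine with x ≡ 0 (mod 4): since gcd(7, 4) = 1, we get a unique residue mod 28.
    Write x = 6 + 7·t and substitute into x ≡ 0 (mod 4): 7·t ≡ 0 − 6 = -6 (mod 4).
    Reduce coefficients mod 4: 3·t ≡ 2 (mod 4).
    The inverse of 3 mod 4 is 3 (since 3·3 = 9 = 2·4 + 1), so t ≡ 3·2 = 6 ≡ 2 (mod 4).
    Then x = 6 + 7·2 = 20, valid modulo lcm(7, 4) = 28: x ≡ 20 (mod 28).
  Combine with x ≡ 6 (mod 11): since gcd(28, 11) = 1, we get a unique residue mod 308.
    Write x = 20 + 28·t and substitute into x ≡ 6 (mod 11): 28·t ≡ 6 − 20 = -14 (mod 11).
    Reduce coefficients mod 11: 6·t ≡ 8 (mod 11).
    The inverse of 6 mod 11 is 2 (since 6·2 = 12 = 1·11 + 1), so t ≡ 2·8 = 16 ≡ 5 (mod 11).
    Then x = 20 + 28·5 = 160, valid modulo lcm(28, 11) = 308: x ≡ 160 (mod 308).
Verify: 160 mod 7 = 6 ✓, 160 mod 4 = 0 ✓, 160 mod 11 = 6 ✓.

x ≡ 160 (mod 308).


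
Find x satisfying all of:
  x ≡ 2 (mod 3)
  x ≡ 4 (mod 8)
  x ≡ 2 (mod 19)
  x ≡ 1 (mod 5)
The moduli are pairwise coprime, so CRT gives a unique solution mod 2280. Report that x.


Product of moduli M = 3 · 8 · 19 · 5 = 2280.
Merge one congruence at a time:
  Start: x ≡ 2 (mod 3).
  Combine with x ≡ 4 (mod 8); new modulus lcm = 24.
    Write x = 2 + 3·t and substitute into x ≡ 4 (mod 8): 3·t ≡ 4 − 2 = 2 (mod 8).
    The inverse of 3 mod 8 is 3 (since 3·3 = 9 = 1·8 + 1), so t ≡ 3·2 = 6 ≡ 6 (mod 8).
    Then x = 2 + 3·6 = 20, valid modulo lcm(3, 8) = 24: x ≡ 20 (mod 24).
  Combine with x ≡ 2 (mod 19); new modulus lcm = 456.
    Write x = 20 + 24·t and substitute into x ≡ 2 (mod 19): 24·t ≡ 2 − 20 = -18 (mod 19).
    Reduce coefficients mod 19: 5·t ≡ 1 (mod 19).
    The inverse of 5 mod 19 is 4 (since 5·4 = 20 = 1·19 + 1), so t ≡ 4·1 = 4 ≡ 4 (mod 19).
    Then x = 20 + 24·4 = 116, valid modulo lcm(24, 19) = 456: x ≡ 116 (mod 456).
  Combine with x ≡ 1 (mod 5); new modulus lcm = 2280.
    Write x = 116 + 456·t and substitute into x ≡ 1 (mod 5): 456·t ≡ 1 − 116 = -115 (mod 5).
    Reduce coefficients mod 5: 1·t ≡ 0 (mod 5).
    So t ≡ 0 (mod 5).
    Then x = 116 + 456·0 = 116, valid modulo lcm(456, 5) = 2280: x ≡ 116 (mod 2280).
Verify against each original: 116 mod 3 = 2, 116 mod 8 = 4, 116 mod 19 = 2, 116 mod 5 = 1.

x ≡ 116 (mod 2280).


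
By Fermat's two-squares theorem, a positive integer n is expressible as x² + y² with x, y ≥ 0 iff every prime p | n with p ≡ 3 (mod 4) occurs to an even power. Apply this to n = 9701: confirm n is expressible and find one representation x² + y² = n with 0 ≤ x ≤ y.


Step 1: Factor n = 9701 = 89 · 109.
Step 2: Check the mod-4 condition on each prime factor: 89 ≡ 1 (mod 4), exponent 1; 109 ≡ 1 (mod 4), exponent 1.
All primes ≡ 3 (mod 4) appear to even exponent (or don't appear), so by the two-squares theorem n IS expressible as a sum of two squares.
Step 3: Build a representation. Here n = 89 · 109 is a product of primes ≡ 1 (mod 4). Each prime p ≡ 1 (mod 4) is itself a sum of two squares; find a² by testing p − a² for a perfect square:
  89: 89 − 1² = 88, 89 − 2² = 85, 89 − 3² = 80, 89 − 4² = 73, 89 − 5² = 64 = 8² ⇒ 89 = 5² + 8².
  109: 109 − 1² = 108, 109 − 2² = 105, 109 − 3² = 100 = 10² ⇒ 109 = 3² + 10².
  Combine using the Brahmagupta–Fibonacci identity (a² + b²)(c² + d²) = (ac − bd)² + (ad + bc)² = (ac + bd)² + (ad − bc)²:
  89 · 109 = 9701: from (5² + 8²)(3² + 10²), take (5·3 − 8·10, 5·10 + 8·3) = (15 − 80, 50 + 24) = (-65, 74); dropping signs (only squares matter) gives (65, 74); check 65² + 74² = 4225 + 5476 = 9701 ✓.
Step 4: Order so x ≤ y and verify: 65² + 74² = 4225 + 5476 = 9701 = n. ✓

n = 9701 = 65² + 74² (one valid representation with x ≤ y).


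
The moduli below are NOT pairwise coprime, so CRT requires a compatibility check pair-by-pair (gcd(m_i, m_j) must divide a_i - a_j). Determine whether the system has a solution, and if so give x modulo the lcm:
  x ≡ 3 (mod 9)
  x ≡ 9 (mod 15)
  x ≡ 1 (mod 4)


Moduli 9, 15, 4 are not pairwise coprime, so CRT works modulo lcm(m_i) when all pairwise compatibility conditions hold.
Pairwise compatibility: gcd(m_i, m_j) must divide a_i - a_j for every pair.
Merge one congruence at a time:
  Start: x ≡ 3 (mod 9).
  Combine with x ≡ 9 (mod 15): gcd(9, 15) = 3; 9 - 3 = 6, which IS divisible by 3, so compatible.
    Write x = 3 + 9·t and substitute into x ≡ 9 (mod 15): 9·t ≡ 9 − 3 = 6 (mod 15).
    Divide the congruence (and modulus) by g = 3: 3·t ≡ 2 (mod 5).
    The inverse of 3 mod 5 is 2 (since 3·2 = 6 = 1·5 + 1), so t ≡ 2·2 = 4 ≡ 4 (mod 5).
    Then x = 3 + 9·4 = 39, valid modulo lcm(9, 15) = 45: x ≡ 39 (mod 45).
  Combine with x ≡ 1 (mod 4): gcd(45, 4) = 1; 1 - 39 = -38, which IS divisible by 1, so compatible.
    Write x = 39 + 45·t and substitute into x ≡ 1 (mod 4): 45·t ≡ 1 − 39 = -38 (mod 4).
    Reduce coefficients mod 4: 1·t ≡ 2 (mod 4).
    So t ≡ 2 (mod 4).
    Then x = 39 + 45·2 = 129, valid modulo lcm(45, 4) = 180: x ≡ 129 (mod 180).
Verify: 129 mod 9 = 3, 129 mod 15 = 9, 129 mod 4 = 1.

x ≡ 129 (mod 180).


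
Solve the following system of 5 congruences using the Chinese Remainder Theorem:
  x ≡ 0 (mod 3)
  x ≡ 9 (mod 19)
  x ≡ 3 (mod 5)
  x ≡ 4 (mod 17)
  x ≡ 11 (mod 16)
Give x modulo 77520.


Product of moduli M = 3 · 19 · 5 · 17 · 16 = 77520.
Merge one congruence at a time:
  Start: x ≡ 0 (mod 3).
  Combine with x ≡ 9 (mod 19); new modulus lcm = 57.
    Write x = 0 + 3·t and substitute into x ≡ 9 (mod 19): 3·t ≡ 9 − 0 = 9 (mod 19).
    The inverse of 3 mod 19 is 13 (since 3·13 = 39 = 2·19 + 1), so t ≡ 13·9 = 117 ≡ 3 (mod 19).
    Then x = 0 + 3·3 = 9, valid modulo lcm(3, 19) = 57: x ≡ 9 (mod 57).
  Combine with x ≡ 3 (mod 5); new modulus lcm = 285.
    Write x = 9 + 57·t and substitute into x ≡ 3 (mod 5): 57·t ≡ 3 − 9 = -6 (mod 5).
    Reduce coefficients mod 5: 2·t ≡ 4 (mod 5).
    The inverse of 2 mod 5 is 3 (since 2·3 = 6 = 1·5 + 1), so t ≡ 3·4 = 12 ≡ 2 (mod 5).
    Then x = 9 + 57·2 = 123, valid modulo lcm(57, 5) = 285: x ≡ 123 (mod 285).
  Combine with x ≡ 4 (mod 17); new modulus lcm = 4845.
    Write x = 123 + 285·t and substitute into x ≡ 4 (mod 17): 285·t ≡ 4 − 123 = -119 (mod 17).
    Reduce coefficients mod 17: 13·t ≡ 0 (mod 17).
    The inverse of 13 mod 17 is 4 (since 13·4 = 52 = 3·17 + 1), so t ≡ 4·0 = 0 ≡ 0 (mod 17).
    Then x = 123 + 285·0 = 123, valid modulo lcm(285, 17) = 4845: x ≡ 123 (mod 4845).
  Combine with x ≡ 11 (mod 16); new modulus lcm = 77520.
    Write x = 123 + 4845·t and substitute into x ≡ 11 (mod 16): 4845·t ≡ 11 − 123 = -112 (mod 16).
    Reduce coefficients mod 16: 13·t ≡ 0 (mod 16).
    The inverse of 13 mod 16 is 5 (since 13·5 = 65 = 4·16 + 1), so t ≡ 5·0 = 0 ≡ 0 (mod 16).
    Then x = 123 + 4845·0 = 123, valid modulo lcm(4845, 16) = 77520: x ≡ 123 (mod 77520).
Verify against each original: 123 mod 3 = 0, 123 mod 19 = 9, 123 mod 5 = 3, 123 mod 17 = 4, 123 mod 16 = 11.

x ≡ 123 (mod 77520).


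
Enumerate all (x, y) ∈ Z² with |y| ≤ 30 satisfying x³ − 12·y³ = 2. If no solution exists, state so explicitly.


The equation is x³ - 12y³ = 2. For fixed y, x³ = 12·y³ + 2, so a solution requires the RHS to be a perfect cube.
Strategy: iterate y from -30 to 30, compute RHS = 12·y³ + 2, and check whether it is a (positive or negative) perfect cube.
Check small values of y:
  y = 0: RHS = 2 is not a perfect cube.
  y = 1: RHS = 14 is not a perfect cube.
  y = -1: RHS = -10 is not a perfect cube.
  y = 2: RHS = 98 is not a perfect cube.
  y = -2: RHS = -94 is not a perfect cube.
  y = 3: RHS = 326 is not a perfect cube.
  y = -3: RHS = -322 is not a perfect cube.
Continuing the search up to |y| = 30 finds no solutions either.
No (x, y) in the scanned range satisfies the equation.

No integer solutions with |y| ≤ 30.


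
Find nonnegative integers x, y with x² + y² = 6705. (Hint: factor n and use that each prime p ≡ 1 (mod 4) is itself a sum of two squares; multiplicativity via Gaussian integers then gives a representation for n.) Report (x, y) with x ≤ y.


Step 1: Factor n = 6705 = 3^2 · 5 · 149.
Step 2: Check the mod-4 condition on each prime factor: 3 ≡ 3 (mod 4), exponent 2 (must be even); 5 ≡ 1 (mod 4), exponent 1; 149 ≡ 1 (mod 4), exponent 1.
All primes ≡ 3 (mod 4) appear to even exponent (or don't appear), so by the two-squares theorem n IS expressible as a sum of two squares.
Step 3: Build a representation. Group n = k² · m with k = 3 and m = 5 · 149 = 745 (a product of primes ≡ 1 (mod 4)); a representation of m scales to one of n via (k·x)² + (k·y)² = k²(x² + y²). Each prime p ≡ 1 (mod 4) is itself a sum of two squares; find a² by testing p − a² for a perfect square:
  5: 5 − 1² = 4 = 2² ⇒ 5 = 1² + 2².
  149: 149 − 1² = 148, 149 − 2² = 145, 149 − 3² = 140, 149 − 4² = 133, 149 − 5² = 124, 149 − 6² = 113, 149 − 7² = 100 = 10² ⇒ 149 = 7² + 10².
  Combine using the Brahmagupta–Fibonacci identity (a² + b²)(c² + d²) = (ac − bd)² + (ad + bc)² = (ac + bd)² + (ad − bc)²:
  5 · 149 = 745: from (1² + 2²)(7² + 10²), take (1·7 − 2·10, 1·10 + 2·7) = (7 − 20, 10 + 14) = (-13, 24); dropping signs (only squares matter) gives (13, 24); check 13² + 24² = 169 + 576 = 745 ✓.
  Scale by k = 3: (3·13, 3·24) = (39, 72).
Step 4: Order so x ≤ y and verify: 39² + 72² = 1521 + 5184 = 6705 = n. ✓

n = 6705 = 39² + 72² (one valid representation with x ≤ y).


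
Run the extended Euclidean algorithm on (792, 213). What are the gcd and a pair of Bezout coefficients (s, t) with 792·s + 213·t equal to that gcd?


Euclidean algorithm on (792, 213) — divide until remainder is 0:
  792 = 3 · 213 + 153
  213 = 1 · 153 + 60
  153 = 2 · 60 + 33
  60 = 1 · 33 + 27
  33 = 1 · 27 + 6
  27 = 4 · 6 + 3
  6 = 2 · 3 + 0
gcd(792, 213) = 3.
Track Bezout coefficients alongside the remainders: start with r₀ = 792 = a·1 + b·0 (s = 1, t = 0) and r₁ = 213 = a·0 + b·1 (s = 0, t = 1); each new remainder r_{k+1} = r_{k-1} − q_k·r_k inherits s_{k+1} = s_{k-1} − q_k·s_k, t_{k+1} = t_{k-1} − q_k·t_k, so r_k = a·s_k + b·t_k at every step:
  q = 3: r = 153, s = 1 − 3·0 = 1, t = 0 − 3·1 = -3  (check: 792·1 + 213·(-3) = 153)
  q = 1: r = 60, s = 0 − 1·1 = -1, t = 1 − 1·(-3) = 4  (check: 792·(-1) + 213·4 = 60)
  q = 2: r = 33, s = 1 − 2·(-1) = 3, t = -3 − 2·4 = -11  (check: 792·3 + 213·(-11) = 33)
  q = 1: r = 27, s = -1 − 1·3 = -4, t = 4 − 1·(-11) = 15  (check: 792·(-4) + 213·15 = 27)
  q = 1: r = 6, s = 3 − 1·(-4) = 7, t = -11 − 1·15 = -26  (check: 792·7 + 213·(-26) = 6)
  q = 4: r = 3, s = -4 − 4·7 = -32, t = 15 − 4·(-26) = 119  (check: 792·(-32) + 213·119 = 3)
The row with r = 3 (the gcd) gives the Bezout coefficients s = -32, t = 119.
Result: 792 · (-32) + 213 · (119) = 3.

gcd(792, 213) = 3; s = -32, t = 119 (check: 792·(-32) + 213·119 = 3).


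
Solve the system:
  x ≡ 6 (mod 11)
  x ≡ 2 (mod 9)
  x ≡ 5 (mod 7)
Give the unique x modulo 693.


Moduli 11, 9, 7 are pairwise coprime; by CRT there is a unique solution modulo M = 11 · 9 · 7 = 693.
Solve pairwise, accumulating the modulus:
  Start with x ≡ 6 (mod 11).
  Combine with x ≡ 2 (mod 9): since gcd(11, 9) = 1, we get a unique residue mod 99.
    Write x = 6 + 11·t and substitute into x ≡ 2 (mod 9): 11·t ≡ 2 − 6 = -4 (mod 9).
    Reduce coefficients mod 9: 2·t ≡ 5 (mod 9).
    The inverse of 2 mod 9 is 5 (since 2·5 = 10 = 1·9 + 1), so t ≡ 5·5 = 25 ≡ 7 (mod 9).
    Then x = 6 + 11·7 = 83, valid modulo lcm(11, 9) = 99: x ≡ 83 (mod 99).
  Combine with x ≡ 5 (mod 7): since gcd(99, 7) = 1, we get a unique residue mod 693.
    Write x = 83 + 99·t and substitute into x ≡ 5 (mod 7): 99·t ≡ 5 − 83 = -78 (mod 7).
    Reduce coefficients mod 7: 1·t ≡ 6 (mod 7).
    So t ≡ 6 (mod 7).
    Then x = 83 + 99·6 = 677, valid modulo lcm(99, 7) = 693: x ≡ 677 (mod 693).
Verify: 677 mod 11 = 6 ✓, 677 mod 9 = 2 ✓, 677 mod 7 = 5 ✓.

x ≡ 677 (mod 693).


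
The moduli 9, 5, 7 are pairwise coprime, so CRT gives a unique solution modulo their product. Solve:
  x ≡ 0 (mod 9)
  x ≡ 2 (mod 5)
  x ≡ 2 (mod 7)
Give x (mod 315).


Moduli 9, 5, 7 are pairwise coprime; by CRT there is a unique solution modulo M = 9 · 5 · 7 = 315.
Solve pairwise, accumulating the modulus:
  Start with x ≡ 0 (mod 9).
  Combine with x ≡ 2 (mod 5): since gcd(9, 5) = 1, we get a unique residue mod 45.
    Write x = 0 + 9·t and substitute into x ≡ 2 (mod 5): 9·t ≡ 2 − 0 = 2 (mod 5).
    Reduce coefficients mod 5: 4·t ≡ 2 (mod 5).
    The inverse of 4 mod 5 is 4 (since 4·4 = 16 = 3·5 + 1), so t ≡ 4·2 = 8 ≡ 3 (mod 5).
    Then x = 0 + 9·3 = 27, valid modulo lcm(9, 5) = 45: x ≡ 27 (mod 45).
  Combine with x ≡ 2 (mod 7): since gcd(45, 7) = 1, we get a unique residue mod 315.
    Write x = 27 + 45·t and substitute into x ≡ 2 (mod 7): 45·t ≡ 2 − 27 = -25 (mod 7).
    Reduce coefficients mod 7: 3·t ≡ 3 (mod 7).
    The inverse of 3 mod 7 is 5 (since 3·5 = 15 = 2·7 + 1), so t ≡ 5·3 = 15 ≡ 1 (mod 7).
    Then x = 27 + 45·1 = 72, valid modulo lcm(45, 7) = 315: x ≡ 72 (mod 315).
Verify: 72 mod 9 = 0 ✓, 72 mod 5 = 2 ✓, 72 mod 7 = 2 ✓.

x ≡ 72 (mod 315).


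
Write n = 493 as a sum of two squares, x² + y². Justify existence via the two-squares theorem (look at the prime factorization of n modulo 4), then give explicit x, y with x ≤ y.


Step 1: Factor n = 493 = 17 · 29.
Step 2: Check the mod-4 condition on each prime factor: 17 ≡ 1 (mod 4), exponent 1; 29 ≡ 1 (mod 4), exponent 1.
All primes ≡ 3 (mod 4) appear to even exponent (or don't appear), so by the two-squares theorem n IS expressible as a sum of two squares.
Step 3: Build a representation. Here n = 17 · 29 is a product of primes ≡ 1 (mod 4). Each prime p ≡ 1 (mod 4) is itself a sum of two squares; find a² by testing p − a² for a perfect square:
  17: 17 − 1² = 16 = 4² ⇒ 17 = 1² + 4².
  29: 29 − 1² = 28, 29 − 2² = 25 = 5² ⇒ 29 = 2² + 5².
  Combine using the Brahmagupta–Fibonacci identity (a² + b²)(c² + d²) = (ac − bd)² + (ad + bc)² = (ac + bd)² + (ad − bc)²:
  17 · 29 = 493: from (1² + 4²)(2² + 5²), take (1·2 − 4·5, 1·5 + 4·2) = (2 − 20, 5 + 8) = (-18, 13); dropping signs (only squares matter) gives (18, 13); check 18² + 13² = 324 + 169 = 493 ✓.
Step 4: Order so x ≤ y and verify: 13² + 18² = 169 + 324 = 493 = n. ✓

n = 493 = 13² + 18² (one valid representation with x ≤ y).


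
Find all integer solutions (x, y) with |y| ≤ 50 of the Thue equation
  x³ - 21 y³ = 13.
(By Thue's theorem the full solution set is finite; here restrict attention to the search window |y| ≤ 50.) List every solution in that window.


The equation is x³ - 21y³ = 13. For fixed y, x³ = 21·y³ + 13, so a solution requires the RHS to be a perfect cube.
Strategy: iterate y from -50 to 50, compute RHS = 21·y³ + 13, and check whether it is a (positive or negative) perfect cube.
Check small values of y:
  y = 0: RHS = 13 is not a perfect cube.
  y = 1: RHS = 34 is not a perfect cube.
  y = -1: RHS = -8 = (-2)³ ⇒ x = -2 works.
  y = 2: RHS = 181 is not a perfect cube.
  y = -2: RHS = -155 is not a perfect cube.
  y = 3: RHS = 580 is not a perfect cube.
  y = -3: RHS = -554 is not a perfect cube.
Continuing, at y = -4: RHS = -1331 = (-11)³ ⇒ x = -11 works.
Searching the remaining y in |y| ≤ 50 finds no further solutions.
Collected solutions: (-2, -1), (-11, -4).

Solutions (with |y| ≤ 50): (-2, -1), (-11, -4).


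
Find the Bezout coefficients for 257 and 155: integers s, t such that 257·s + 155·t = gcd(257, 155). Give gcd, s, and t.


Euclidean algorithm on (257, 155) — divide until remainder is 0:
  257 = 1 · 155 + 102
  155 = 1 · 102 + 53
  102 = 1 · 53 + 49
  53 = 1 · 49 + 4
  49 = 12 · 4 + 1
  4 = 4 · 1 + 0
gcd(257, 155) = 1.
Track Bezout coefficients alongside the remainders: start with r₀ = 257 = a·1 + b·0 (s = 1, t = 0) and r₁ = 155 = a·0 + b·1 (s = 0, t = 1); each new remainder r_{k+1} = r_{k-1} − q_k·r_k inherits s_{k+1} = s_{k-1} − q_k·s_k, t_{k+1} = t_{k-1} − q_k·t_k, so r_k = a·s_k + b·t_k at every step:
  q = 1: r = 102, s = 1 − 1·0 = 1, t = 0 − 1·1 = -1  (check: 257·1 + 155·(-1) = 102)
  q = 1: r = 53, s = 0 − 1·1 = -1, t = 1 − 1·(-1) = 2  (check: 257·(-1) + 155·2 = 53)
  q = 1: r = 49, s = 1 − 1·(-1) = 2, t = -1 − 1·2 = -3  (check: 257·2 + 155·(-3) = 49)
  q = 1: r = 4, s = -1 − 1·2 = -3, t = 2 − 1·(-3) = 5  (check: 257·(-3) + 155·5 = 4)
  q = 12: r = 1, s = 2 − 12·(-3) = 38, t = -3 − 12·5 = -63  (check: 257·38 + 155·(-63) = 1)
The row with r = 1 (the gcd) gives the Bezout coefficients s = 38, t = -63.
Result: 257 · (38) + 155 · (-63) = 1.

gcd(257, 155) = 1; s = 38, t = -63 (check: 257·38 + 155·(-63) = 1).


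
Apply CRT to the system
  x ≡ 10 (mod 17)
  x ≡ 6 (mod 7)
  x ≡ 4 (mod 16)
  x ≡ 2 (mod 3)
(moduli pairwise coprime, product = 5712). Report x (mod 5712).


Product of moduli M = 17 · 7 · 16 · 3 = 5712.
Merge one congruence at a time:
  Start: x ≡ 10 (mod 17).
  Combine with x ≡ 6 (mod 7); new modulus lcm = 119.
    Write x = 10 + 17·t and substitute into x ≡ 6 (mod 7): 17·t ≡ 6 − 10 = -4 (mod 7).
    Reduce coefficients mod 7: 3·t ≡ 3 (mod 7).
    The inverse of 3 mod 7 is 5 (since 3·5 = 15 = 2·7 + 1), so t ≡ 5·3 = 15 ≡ 1 (mod 7).
    Then x = 10 + 17·1 = 27, valid modulo lcm(17, 7) = 119: x ≡ 27 (mod 119).
  Combine with x ≡ 4 (mod 16); new modulus lcm = 1904.
    Write x = 27 + 119·t and substitute into x ≡ 4 (mod 16): 119·t ≡ 4 − 27 = -23 (mod 16).
    Reduce coefficients mod 16: 7·t ≡ 9 (mod 16).
    The inverse of 7 mod 16 is 7 (since 7·7 = 49 = 3·16 + 1), so t ≡ 7·9 = 63 ≡ 15 (mod 16).
    Then x = 27 + 119·15 = 1812, valid modulo lcm(119, 16) = 1904: x ≡ 1812 (mod 1904).
  Combine with x ≡ 2 (mod 3); new modulus lcm = 5712.
    Write x = 1812 + 1904·t and substitute into x ≡ 2 (mod 3): 1904·t ≡ 2 − 1812 = -1810 (mod 3).
    Reduce coefficients mod 3: 2·t ≡ 2 (mod 3).
    The inverse of 2 mod 3 is 2 (since 2·2 = 4 = 1·3 + 1), so t ≡ 2·2 = 4 ≡ 1 (mod 3).
    Then x = 1812 + 1904·1 = 3716, valid modulo lcm(1904, 3) = 5712: x ≡ 3716 (mod 5712).
Verify against each original: 3716 mod 17 = 10, 3716 mod 7 = 6, 3716 mod 16 = 4, 3716 mod 3 = 2.

x ≡ 3716 (mod 5712).
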